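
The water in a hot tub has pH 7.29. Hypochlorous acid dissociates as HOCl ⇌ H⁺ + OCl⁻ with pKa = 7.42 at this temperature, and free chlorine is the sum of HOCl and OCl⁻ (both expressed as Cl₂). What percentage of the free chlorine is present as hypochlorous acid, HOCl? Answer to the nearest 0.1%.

[OCl⁻]/[HOCl] = 10^(pH − pKa) = 10^(7.29 − 7.42) = 10^-0.13 = 0.7413.
Fraction as HOCl = 1 / (1 + 0.7413) = 0.5743.

57.4%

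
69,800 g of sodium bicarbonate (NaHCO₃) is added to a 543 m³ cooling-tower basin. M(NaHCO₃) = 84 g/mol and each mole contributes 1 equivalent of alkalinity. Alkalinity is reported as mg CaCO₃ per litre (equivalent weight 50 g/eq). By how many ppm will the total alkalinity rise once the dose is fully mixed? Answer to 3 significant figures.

76.5 ppm

Volume: 543 m³ = 543,000 L.
Moles of NaHCO₃: 69,800 g ÷ 84 g/mol = 831 mol → 831 eq of alkalinity.
As CaCO₃: 831 eq × 50 g/eq = 41,550 g.
Rise: 41,550 g / 543,000 L × 1000 = 76.51 mg/L.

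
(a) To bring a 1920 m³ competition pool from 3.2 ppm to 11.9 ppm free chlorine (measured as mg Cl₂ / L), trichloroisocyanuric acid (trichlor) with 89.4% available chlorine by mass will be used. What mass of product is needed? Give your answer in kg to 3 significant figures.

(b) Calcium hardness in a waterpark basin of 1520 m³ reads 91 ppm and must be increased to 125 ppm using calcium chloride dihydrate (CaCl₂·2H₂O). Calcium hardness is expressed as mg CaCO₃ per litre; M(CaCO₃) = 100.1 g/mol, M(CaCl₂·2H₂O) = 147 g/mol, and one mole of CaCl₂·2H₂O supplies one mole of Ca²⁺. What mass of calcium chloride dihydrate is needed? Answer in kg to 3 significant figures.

(a) 18.7 kg; (b) 75.9 kg

(a) Volume: 1920 m³ = 1,920,000 L.
(a) Chlorine deficit: 11.9 − 3.2 = 8.7 ppm = 8.7 mg/L as Cl₂.
(a) Cl₂ equivalent needed: 8.7 mg/L × 1,920,000 L = 16,700,000 mg = 16,700 g.
(a) Product at 89.4% available chlorine: 16,700 / 0.894 = 18,680 g.

(b) Volume: 1520 m³ = 1,520,000 L.
(b) Hardness to add: (125 − 91) = 34 mg/L as CaCO₃ × 1,520,000 L = 51,680 g as CaCO₃.
(b) Moles of Ca²⁺ (1 mol Ca²⁺ ≡ 1 mol CaCO₃): 51,680 / 100.1 g/mol = 516.3 mol.
(b) Mass of CaCl₂·2H₂O: 516.3 × 147 = 75,890 g.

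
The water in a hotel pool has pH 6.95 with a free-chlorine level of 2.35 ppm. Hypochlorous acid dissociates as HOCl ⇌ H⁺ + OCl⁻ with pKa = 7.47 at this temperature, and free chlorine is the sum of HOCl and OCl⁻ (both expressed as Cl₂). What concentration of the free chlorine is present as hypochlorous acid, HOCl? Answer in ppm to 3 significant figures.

[OCl⁻]/[HOCl] = 10^(pH − pKa) = 10^(6.95 − 7.47) = 10^-0.52 = 0.302.
Fraction as HOCl = 1 / (1 + 0.302) = 0.7681.
HOCl = 0.7681 × 2.35 ppm = 1.805 ppm.

1.80 ppm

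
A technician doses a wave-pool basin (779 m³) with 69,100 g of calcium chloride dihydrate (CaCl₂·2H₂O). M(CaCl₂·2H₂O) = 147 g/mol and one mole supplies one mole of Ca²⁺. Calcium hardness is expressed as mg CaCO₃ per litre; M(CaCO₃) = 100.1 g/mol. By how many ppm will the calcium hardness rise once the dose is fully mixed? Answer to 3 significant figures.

60.4 ppm

Volume: 779 m³ = 779,000 L.
Moles of Ca²⁺: 69,100 g ÷ 147 g/mol = 470.1 mol.
As CaCO₃: 470.1 mol × 100.1 g/mol = 47,050 g.
Rise: 47,050 g / 779,000 L × 1000 = 60.4 mg/L.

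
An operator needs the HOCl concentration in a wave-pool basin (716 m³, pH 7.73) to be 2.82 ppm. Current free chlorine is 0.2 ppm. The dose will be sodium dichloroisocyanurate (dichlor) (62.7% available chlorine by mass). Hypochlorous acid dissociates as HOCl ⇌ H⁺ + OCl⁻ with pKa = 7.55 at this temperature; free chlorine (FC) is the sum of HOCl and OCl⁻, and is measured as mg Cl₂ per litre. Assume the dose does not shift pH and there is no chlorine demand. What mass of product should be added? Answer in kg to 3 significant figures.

7.87 kg

Volume: 716 m³ = 716,000 L.
[OCl⁻]/[HOCl] = 10^(pH − pKa) = 10^(7.73 − 7.55) = 1.514; fraction as HOCl = 1/(1 + 1.514) = 0.3978.
Free chlorine required for 2.82 ppm HOCl: 2.82 / 0.3978 = 7.088 ppm.
FC to add: 7.088 − 0.2 = 6.888 mg/L as Cl₂.
Cl₂ equivalent: 6.888 mg/L × 716,000 L = 4932 g.
Product at 62.7% available Cl: 4932 / 0.627 = 7866 g.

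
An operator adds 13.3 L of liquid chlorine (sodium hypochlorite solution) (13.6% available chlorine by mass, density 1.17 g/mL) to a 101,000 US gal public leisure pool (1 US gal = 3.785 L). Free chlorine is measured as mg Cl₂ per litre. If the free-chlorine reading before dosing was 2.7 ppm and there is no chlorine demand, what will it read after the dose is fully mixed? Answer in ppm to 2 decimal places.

8.24 ppm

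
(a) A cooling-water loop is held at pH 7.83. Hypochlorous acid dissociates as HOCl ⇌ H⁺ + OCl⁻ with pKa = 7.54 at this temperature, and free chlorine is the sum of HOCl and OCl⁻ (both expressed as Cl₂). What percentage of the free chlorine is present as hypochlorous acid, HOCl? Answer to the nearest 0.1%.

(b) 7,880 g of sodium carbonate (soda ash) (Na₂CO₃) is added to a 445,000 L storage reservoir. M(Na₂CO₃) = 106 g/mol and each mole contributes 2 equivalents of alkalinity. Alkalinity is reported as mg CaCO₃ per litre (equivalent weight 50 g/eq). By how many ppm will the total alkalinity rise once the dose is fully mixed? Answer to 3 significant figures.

(a) 33.9%; (b) 16.7 ppm

(a) [OCl⁻]/[HOCl] = 10^(pH − pKa) = 10^(7.83 − 7.54) = 10^0.29 = 1.95.
(a) Fraction as HOCl = 1 / (1 + 1.95) = 0.339.

(b) Moles of Na₂CO₃: 7,880 g ÷ 106 g/mol = 74.34 mol → 148.7 eq of alkalinity.
(b) As CaCO₃: 148.7 eq × 50 g/eq = 7434 g.
(b) Rise: 7434 g / 445,000 L × 1000 = 16.71 mg/L.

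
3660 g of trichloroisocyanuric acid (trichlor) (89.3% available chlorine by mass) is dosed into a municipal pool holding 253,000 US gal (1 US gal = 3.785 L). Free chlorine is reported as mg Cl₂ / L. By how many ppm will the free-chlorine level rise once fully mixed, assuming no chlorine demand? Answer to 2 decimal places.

Volume: 253,000 US gal × 3.785 L/gal = 957,605 L.
Available chlorine delivered: 3660 g × 0.893 = 3268 g as Cl₂.
Concentration rise: 3268 g / 957,605 L = 3.413 mg/L = 3.41 ppm.

3.41 ppm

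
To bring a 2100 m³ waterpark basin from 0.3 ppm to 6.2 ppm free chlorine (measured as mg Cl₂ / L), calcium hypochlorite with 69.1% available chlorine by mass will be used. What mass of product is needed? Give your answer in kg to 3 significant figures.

Volume: 2100 m³ = 2,100,000 L.
Chlorine deficit: 6.2 − 0.3 = 5.9 ppm = 5.9 mg/L as Cl₂.
Cl₂ equivalent needed: 5.9 mg/L × 2,100,000 L = 12,390,000 mg = 12,390 g.
Product at 69.1% available chlorine: 12,390 / 0.691 = 17,930 g.

17.9 kg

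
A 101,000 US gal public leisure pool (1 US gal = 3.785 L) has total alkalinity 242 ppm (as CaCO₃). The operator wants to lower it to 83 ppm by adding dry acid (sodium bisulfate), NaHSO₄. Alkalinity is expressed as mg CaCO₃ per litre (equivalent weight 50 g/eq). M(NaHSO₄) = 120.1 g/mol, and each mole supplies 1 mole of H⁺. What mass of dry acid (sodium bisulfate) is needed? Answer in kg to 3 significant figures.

146 kg

Volume: 101,000 US gal × 3.785 L/gal = 382,285 L.
Alkalinity to neutralize: (242 − 83) = 159 mg/L as CaCO₃ × 382,285 L = 60,780 g as CaCO₃.
Equivalents of H⁺ required: 60,780 ÷ 50 g/eq = 1216 eq = 1216 mol NaHSO₄.
Mass of NaHSO₄: 1216 × 120.1 = 146,000 g.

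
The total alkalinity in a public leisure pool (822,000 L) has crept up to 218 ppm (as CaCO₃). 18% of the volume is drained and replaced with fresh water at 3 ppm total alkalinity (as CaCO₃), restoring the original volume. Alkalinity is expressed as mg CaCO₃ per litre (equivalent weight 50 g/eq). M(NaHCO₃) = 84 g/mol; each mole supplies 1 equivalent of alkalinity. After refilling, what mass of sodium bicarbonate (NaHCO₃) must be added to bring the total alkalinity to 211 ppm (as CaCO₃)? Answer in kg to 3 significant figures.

After draining 18% and refilling: 218 × 0.82 + 3 × 0.18 = 179.3 ppm.
Deficit to target: 211 − 179.3 = 31.7 mg/L.
As CaCO₃: 31.7 mg/L × 822,000 L = 26,060 g; ÷ 50 g/eq ÷ 1 = 521.1 mol NaHCO₃.
Mass: 521.1 × 84 = 43,780 g.

43.8 kg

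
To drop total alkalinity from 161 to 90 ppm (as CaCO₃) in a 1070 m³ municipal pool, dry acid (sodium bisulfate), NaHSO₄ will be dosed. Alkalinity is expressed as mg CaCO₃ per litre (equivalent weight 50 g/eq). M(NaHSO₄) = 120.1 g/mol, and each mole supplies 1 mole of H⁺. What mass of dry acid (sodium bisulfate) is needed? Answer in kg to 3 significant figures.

Volume: 1070 m³ = 1,070,000 L.
Alkalinity to neutralize: (161 − 90) = 71 mg/L as CaCO₃ × 1,070,000 L = 75,970 g as CaCO₃.
Equivalents of H⁺ required: 75,970 ÷ 50 g/eq = 1519 eq = 1519 mol NaHSO₄.
Mass of NaHSO₄: 1519 × 120.1 = 182,500 g.

182 kg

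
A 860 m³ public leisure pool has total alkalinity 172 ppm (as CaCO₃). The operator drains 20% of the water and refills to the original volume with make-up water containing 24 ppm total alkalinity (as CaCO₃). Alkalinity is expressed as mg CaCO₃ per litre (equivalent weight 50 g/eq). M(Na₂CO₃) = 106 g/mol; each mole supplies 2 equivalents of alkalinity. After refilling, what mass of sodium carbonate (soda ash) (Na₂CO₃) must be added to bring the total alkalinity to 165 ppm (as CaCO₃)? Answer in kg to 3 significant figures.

20.6 kg

Volume: 860 m³ = 860,000 L.
After draining 20% and refilling: 172 × 0.80 + 24 × 0.20 = 142.4 ppm.
Deficit to target: 165 − 142.4 = 22.6 mg/L.
As CaCO₃: 22.6 mg/L × 860,000 L = 19,440 g; ÷ 50 g/eq ÷ 2 = 194.4 mol Na₂CO₃.
Mass: 194.4 × 106 = 20,600 g.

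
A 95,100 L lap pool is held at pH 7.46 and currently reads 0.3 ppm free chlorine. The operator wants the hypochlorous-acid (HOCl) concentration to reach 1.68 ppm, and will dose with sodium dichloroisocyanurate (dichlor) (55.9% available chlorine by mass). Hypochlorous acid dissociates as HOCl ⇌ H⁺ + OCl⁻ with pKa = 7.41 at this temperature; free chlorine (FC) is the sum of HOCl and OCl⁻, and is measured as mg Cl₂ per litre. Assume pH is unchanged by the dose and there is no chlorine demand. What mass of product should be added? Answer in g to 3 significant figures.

[OCl⁻]/[HOCl] = 10^(pH − pKa) = 10^(7.46 − 7.41) = 1.122; fraction as HOCl = 1/(1 + 1.122) = 0.4712.
Free chlorine required for 1.68 ppm HOCl: 1.68 / 0.4712 = 3.565 ppm.
FC to add: 3.565 − 0.3 = 3.265 mg/L as Cl₂.
Cl₂ equivalent: 3.265 mg/L × 95,100 L = 310.5 g.
Product at 55.9% available Cl: 310.5 / 0.559 = 555.5 g.

555 g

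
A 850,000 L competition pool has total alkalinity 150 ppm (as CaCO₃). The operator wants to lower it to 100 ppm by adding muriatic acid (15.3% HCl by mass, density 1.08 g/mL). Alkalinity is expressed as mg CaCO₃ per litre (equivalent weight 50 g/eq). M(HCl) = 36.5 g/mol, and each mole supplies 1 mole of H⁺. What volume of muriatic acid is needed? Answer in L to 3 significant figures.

188 L

Alkalinity to neutralize: (150 − 100) = 50 mg/L as CaCO₃ × 850,000 L = 42,500 g as CaCO₃.
Equivalents of H⁺ required: 42,500 ÷ 50 g/eq = 850 eq = 850 mol HCl.
Mass of HCl: 850 × 36.5 = 31,020 g.
Mass of 15.3% solution: 31,020 / 0.153 = 202,800 g.
Volume: 202,800 g ÷ 1.08 g/mL = 187,800 mL.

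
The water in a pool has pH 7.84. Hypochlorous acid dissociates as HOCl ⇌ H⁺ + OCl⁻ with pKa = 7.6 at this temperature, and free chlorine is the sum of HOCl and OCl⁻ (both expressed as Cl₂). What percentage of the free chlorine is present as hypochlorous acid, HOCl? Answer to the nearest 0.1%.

36.5%

[OCl⁻]/[HOCl] = 10^(pH − pKa) = 10^(7.84 − 7.6) = 10^0.24 = 1.738.
Fraction as HOCl = 1 / (1 + 1.738) = 0.3653.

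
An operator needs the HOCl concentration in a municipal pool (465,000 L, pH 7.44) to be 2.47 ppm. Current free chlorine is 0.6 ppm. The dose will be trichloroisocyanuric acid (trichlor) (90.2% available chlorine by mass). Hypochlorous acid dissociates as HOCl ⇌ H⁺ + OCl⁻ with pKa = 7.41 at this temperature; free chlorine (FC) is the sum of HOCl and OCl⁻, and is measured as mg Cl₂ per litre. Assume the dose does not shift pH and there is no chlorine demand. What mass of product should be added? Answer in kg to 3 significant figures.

2.33 kg

[OCl⁻]/[HOCl] = 10^(pH − pKa) = 10^(7.44 − 7.41) = 1.072; fraction as HOCl = 1/(1 + 1.072) = 0.4827.
Free chlorine required for 2.47 ppm HOCl: 2.47 / 0.4827 = 5.117 ppm.
FC to add: 5.117 − 0.6 = 4.517 mg/L as Cl₂.
Cl₂ equivalent: 4.517 mg/L × 465,000 L = 2100 g.
Product at 90.2% available Cl: 2100 / 0.902 = 2328 g.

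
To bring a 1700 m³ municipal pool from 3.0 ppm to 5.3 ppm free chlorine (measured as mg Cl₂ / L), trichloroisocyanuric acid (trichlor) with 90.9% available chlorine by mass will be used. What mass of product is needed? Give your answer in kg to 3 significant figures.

4.30 kg

Volume: 1700 m³ = 1,700,000 L.
Chlorine deficit: 5.3 − 3.0 = 2.3 ppm = 2.3 mg/L as Cl₂.
Cl₂ equivalent needed: 2.3 mg/L × 1,700,000 L = 3,910,000 mg = 3910 g.
Product at 90.9% available chlorine: 3910 / 0.909 = 4301 g.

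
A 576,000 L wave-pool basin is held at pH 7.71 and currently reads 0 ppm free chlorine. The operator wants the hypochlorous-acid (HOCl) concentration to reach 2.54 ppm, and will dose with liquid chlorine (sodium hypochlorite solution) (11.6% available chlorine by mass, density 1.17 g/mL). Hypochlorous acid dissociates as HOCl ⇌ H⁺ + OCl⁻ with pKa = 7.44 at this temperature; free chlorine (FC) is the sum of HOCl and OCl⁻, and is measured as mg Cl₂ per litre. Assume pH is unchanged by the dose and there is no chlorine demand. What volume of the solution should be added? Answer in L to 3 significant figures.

[OCl⁻]/[HOCl] = 10^(pH − pKa) = 10^(7.71 − 7.44) = 1.862; fraction as HOCl = 1/(1 + 1.862) = 0.3494.
Free chlorine required for 2.54 ppm HOCl: 2.54 / 0.3494 = 7.27 ppm.
FC to add: 7.27 − 0 = 7.27 mg/L as Cl₂.
Cl₂ equivalent: 7.27 mg/L × 576,000 L = 4187 g.
Product at 11.6% available Cl: 4187 / 0.116 = 36,100 g.
Volume: 36,100 g ÷ 1.17 g/mL = 30,850 mL.

30.9 L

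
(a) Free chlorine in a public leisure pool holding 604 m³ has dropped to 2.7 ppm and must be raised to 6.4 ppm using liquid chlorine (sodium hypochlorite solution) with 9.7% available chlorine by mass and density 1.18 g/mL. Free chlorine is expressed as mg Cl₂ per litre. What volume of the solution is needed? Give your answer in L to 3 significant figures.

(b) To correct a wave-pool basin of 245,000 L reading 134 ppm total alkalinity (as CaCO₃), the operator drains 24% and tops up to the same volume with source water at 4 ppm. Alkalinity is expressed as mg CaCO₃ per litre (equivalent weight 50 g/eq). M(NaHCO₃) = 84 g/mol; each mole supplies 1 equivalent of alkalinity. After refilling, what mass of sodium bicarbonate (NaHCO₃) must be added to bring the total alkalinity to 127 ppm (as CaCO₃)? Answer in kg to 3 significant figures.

(a) 19.5 L; (b) 9.96 kg

(a) Volume: 604 m³ = 604,000 L.
(a) Chlorine deficit: 6.4 − 2.7 = 3.7 ppm = 3.7 mg/L as Cl₂.
(a) Cl₂ equivalent needed: 3.7 mg/L × 604,000 L = 2,235,000 mg = 2235 g.
(a) Product at 9.7% available chlorine: 2235 / 0.097 = 23,040 g.
(a) Volume at density 1.18 g/mL: 23,040 g ÷ 1.18 g/mL = 19,520 mL.

(b) After draining 24% and refilling: 134 × 0.76 + 4 × 0.24 = 102.8 ppm.
(b) Deficit to target: 127 − 102.8 = 24.2 mg/L.
(b) As CaCO₃: 24.2 mg/L × 245,000 L = 5929 g; ÷ 50 g/eq ÷ 1 = 118.6 mol NaHCO₃.
(b) Mass: 118.6 × 84 = 9961 g.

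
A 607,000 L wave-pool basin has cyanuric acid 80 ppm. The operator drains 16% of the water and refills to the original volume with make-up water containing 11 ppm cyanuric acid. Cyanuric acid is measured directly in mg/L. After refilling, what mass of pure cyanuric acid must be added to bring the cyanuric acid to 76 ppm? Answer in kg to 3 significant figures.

4.27 kg

After draining 16% and refilling: 80 × 0.84 + 11 × 0.16 = 68.96 ppm.
Deficit to target: 76 − 68.96 = 7.04 mg/L.
Mass: 7.04 mg/L × 607,000 L = 4273 g cyanuric acid.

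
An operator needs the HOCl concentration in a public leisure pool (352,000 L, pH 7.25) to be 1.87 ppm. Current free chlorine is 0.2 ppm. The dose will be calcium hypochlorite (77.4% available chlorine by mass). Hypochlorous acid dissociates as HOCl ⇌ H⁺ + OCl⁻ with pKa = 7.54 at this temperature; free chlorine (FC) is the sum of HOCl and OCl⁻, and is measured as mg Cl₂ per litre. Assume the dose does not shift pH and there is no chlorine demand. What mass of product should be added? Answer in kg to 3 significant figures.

1.20 kg

[OCl⁻]/[HOCl] = 10^(pH − pKa) = 10^(7.25 − 7.54) = 0.5129; fraction as HOCl = 1/(1 + 0.5129) = 0.661.
Free chlorine required for 1.87 ppm HOCl: 1.87 / 0.661 = 2.829 ppm.
FC to add: 2.829 − 0.2 = 2.629 mg/L as Cl₂.
Cl₂ equivalent: 2.629 mg/L × 352,000 L = 925.4 g.
Product at 77.4% available Cl: 925.4 / 0.774 = 1196 g.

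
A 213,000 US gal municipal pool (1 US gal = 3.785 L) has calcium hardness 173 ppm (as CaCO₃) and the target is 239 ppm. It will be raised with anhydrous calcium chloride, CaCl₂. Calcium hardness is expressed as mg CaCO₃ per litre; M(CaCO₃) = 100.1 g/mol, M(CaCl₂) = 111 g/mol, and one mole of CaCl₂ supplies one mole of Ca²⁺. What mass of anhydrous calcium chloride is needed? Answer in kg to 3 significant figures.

Volume: 213,000 US gal × 3.785 L/gal = 806,205 L.
Hardness to add: (239 − 173) = 66 mg/L as CaCO₃ × 806,205 L = 53,210 g as CaCO₃.
Moles of Ca²⁺ (1 mol Ca²⁺ ≡ 1 mol CaCO₃): 53,210 / 100.1 g/mol = 531.6 mol.
Mass of CaCl₂: 531.6 × 111 = 59,000 g.

59.0 kg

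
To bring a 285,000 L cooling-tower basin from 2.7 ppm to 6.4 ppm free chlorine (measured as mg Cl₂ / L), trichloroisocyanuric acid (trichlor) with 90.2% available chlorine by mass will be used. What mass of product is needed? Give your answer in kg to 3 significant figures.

1.17 kg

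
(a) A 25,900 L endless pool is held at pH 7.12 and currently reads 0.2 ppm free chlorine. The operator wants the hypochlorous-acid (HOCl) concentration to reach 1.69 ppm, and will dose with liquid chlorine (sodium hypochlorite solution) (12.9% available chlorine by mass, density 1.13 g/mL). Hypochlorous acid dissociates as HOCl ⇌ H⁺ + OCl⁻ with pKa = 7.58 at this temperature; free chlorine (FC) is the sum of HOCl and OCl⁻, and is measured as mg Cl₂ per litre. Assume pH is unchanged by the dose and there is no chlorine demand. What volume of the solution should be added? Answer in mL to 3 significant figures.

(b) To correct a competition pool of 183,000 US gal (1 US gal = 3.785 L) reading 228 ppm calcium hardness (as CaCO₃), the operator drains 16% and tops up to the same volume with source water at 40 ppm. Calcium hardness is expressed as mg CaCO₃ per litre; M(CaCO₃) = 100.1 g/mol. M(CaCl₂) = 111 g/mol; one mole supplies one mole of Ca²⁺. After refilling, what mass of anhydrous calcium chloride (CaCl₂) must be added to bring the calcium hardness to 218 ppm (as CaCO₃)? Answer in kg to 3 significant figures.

(a) [OCl⁻]/[HOCl] = 10^(pH − pKa) = 10^(7.12 − 7.58) = 0.3467; fraction as HOCl = 1/(1 + 0.3467) = 0.7425.
(a) Free chlorine required for 1.69 ppm HOCl: 1.69 / 0.7425 = 2.276 ppm.
(a) FC to add: 2.276 − 0.2 = 2.076 mg/L as Cl₂.
(a) Cl₂ equivalent: 2.076 mg/L × 25,900 L = 53.77 g.
(a) Product at 12.9% available Cl: 53.77 / 0.129 = 416.8 g.
(a) Volume: 416.8 g ÷ 1.13 g/mL = 368.9 mL.

(b) Volume: 183,000 US gal × 3.785 L/gal = 692,655 L.
(b) After draining 16% and refilling: 228 × 0.84 + 40 × 0.16 = 197.92 ppm.
(b) Deficit to target: 218 − 197.92 = 20.08 mg/L.
(b) As CaCO₃: 20.08 mg/L × 692,655 L = 13,910 g; ÷ 100.1 = 138.9 mol Ca²⁺.
(b) Mass: 138.9 × 111 = 15,420 g.

(a) 369 mL; (b) 15.4 kg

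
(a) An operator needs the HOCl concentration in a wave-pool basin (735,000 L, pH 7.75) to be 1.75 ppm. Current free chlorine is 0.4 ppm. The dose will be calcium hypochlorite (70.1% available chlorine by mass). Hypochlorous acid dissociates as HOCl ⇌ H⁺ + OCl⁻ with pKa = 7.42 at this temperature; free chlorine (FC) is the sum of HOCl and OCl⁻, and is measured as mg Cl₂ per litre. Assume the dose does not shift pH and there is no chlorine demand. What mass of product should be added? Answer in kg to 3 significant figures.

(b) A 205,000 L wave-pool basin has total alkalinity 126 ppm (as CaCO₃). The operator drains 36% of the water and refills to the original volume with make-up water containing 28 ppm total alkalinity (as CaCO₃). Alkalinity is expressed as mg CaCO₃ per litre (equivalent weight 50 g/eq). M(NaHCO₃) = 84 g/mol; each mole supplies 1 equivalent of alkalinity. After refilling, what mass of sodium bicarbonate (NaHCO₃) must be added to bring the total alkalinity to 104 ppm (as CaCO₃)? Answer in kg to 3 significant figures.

(a) 5.34 kg; (b) 4.57 kg

(a) [OCl⁻]/[HOCl] = 10^(pH − pKa) = 10^(7.75 − 7.42) = 2.138; fraction as HOCl = 1/(1 + 2.138) = 0.3187.
(a) Free chlorine required for 1.75 ppm HOCl: 1.75 / 0.3187 = 5.491 ppm.
(a) FC to add: 5.491 − 0.4 = 5.091 mg/L as Cl₂.
(a) Cl₂ equivalent: 5.091 mg/L × 735,000 L = 3742 g.
(a) Product at 70.1% available Cl: 3742 / 0.701 = 5338 g.

(b) After draining 36% and refilling: 126 × 0.64 + 28 × 0.36 = 90.72 ppm.
(b) Deficit to target: 104 − 90.72 = 13.28 mg/L.
(b) As CaCO₃: 13.28 mg/L × 205,000 L = 2722 g; ÷ 50 g/eq ÷ 1 = 54.45 mol NaHCO₃.
(b) Mass: 54.45 × 84 = 4574 g.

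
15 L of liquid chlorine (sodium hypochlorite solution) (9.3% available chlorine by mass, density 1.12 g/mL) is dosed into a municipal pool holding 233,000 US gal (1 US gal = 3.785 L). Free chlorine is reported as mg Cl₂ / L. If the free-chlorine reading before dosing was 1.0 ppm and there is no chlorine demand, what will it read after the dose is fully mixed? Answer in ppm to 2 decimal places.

Volume: 233,000 US gal × 3.785 L/gal = 881,905 L.
Mass of solution: 15 L × 1000 mL/L × 1.12 g/mL = 16,800 g.
Available chlorine delivered: 16,800 g × 0.093 = 1562 g as Cl₂.
Concentration rise: 1562 g / 881,905 L = 1.772 mg/L = 1.77 ppm.
Final FC: 1.0 + 1.77 = 2.77 ppm.

2.77 ppm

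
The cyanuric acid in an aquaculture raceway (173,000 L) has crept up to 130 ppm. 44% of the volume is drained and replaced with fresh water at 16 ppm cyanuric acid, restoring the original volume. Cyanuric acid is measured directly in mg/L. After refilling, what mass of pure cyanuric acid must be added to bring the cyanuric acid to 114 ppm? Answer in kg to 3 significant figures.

5.91 kg

After draining 44% and refilling: 130 × 0.56 + 16 × 0.44 = 79.84 ppm.
Deficit to target: 114 − 79.84 = 34.16 mg/L.
Mass: 34.16 mg/L × 173,000 L = 5910 g cyanuric acid.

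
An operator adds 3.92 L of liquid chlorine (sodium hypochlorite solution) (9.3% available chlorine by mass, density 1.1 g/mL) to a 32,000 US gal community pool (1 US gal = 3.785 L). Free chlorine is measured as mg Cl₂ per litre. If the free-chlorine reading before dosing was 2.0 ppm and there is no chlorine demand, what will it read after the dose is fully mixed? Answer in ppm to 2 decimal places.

5.31 ppm

Volume: 32,000 US gal × 3.785 L/gal = 121,120 L.
Mass of solution: 3.92 L × 1000 mL/L × 1.1 g/mL = 4312 g.
Available chlorine delivered: 4312 g × 0.093 = 401 g as Cl₂.
Concentration rise: 401 g / 121,120 L = 3.311 mg/L = 3.31 ppm.
Final FC: 2.0 + 3.31 = 5.31 ppm.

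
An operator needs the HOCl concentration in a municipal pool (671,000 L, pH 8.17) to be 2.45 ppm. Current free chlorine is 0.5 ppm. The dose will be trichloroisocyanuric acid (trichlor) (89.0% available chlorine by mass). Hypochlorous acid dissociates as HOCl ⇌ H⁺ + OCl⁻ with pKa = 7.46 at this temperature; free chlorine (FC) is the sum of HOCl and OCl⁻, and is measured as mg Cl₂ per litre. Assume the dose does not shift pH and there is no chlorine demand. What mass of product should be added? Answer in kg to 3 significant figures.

10.9 kg

[OCl⁻]/[HOCl] = 10^(pH − pKa) = 10^(8.17 − 7.46) = 5.129; fraction as HOCl = 1/(1 + 5.129) = 0.1632.
Free chlorine required for 2.45 ppm HOCl: 2.45 / 0.1632 = 15.02 ppm.
FC to add: 15.02 − 0.5 = 14.52 mg/L as Cl₂.
Cl₂ equivalent: 14.52 mg/L × 671,000 L = 9740 g.
Product at 89.0% available Cl: 9740 / 0.89 = 10,940 g.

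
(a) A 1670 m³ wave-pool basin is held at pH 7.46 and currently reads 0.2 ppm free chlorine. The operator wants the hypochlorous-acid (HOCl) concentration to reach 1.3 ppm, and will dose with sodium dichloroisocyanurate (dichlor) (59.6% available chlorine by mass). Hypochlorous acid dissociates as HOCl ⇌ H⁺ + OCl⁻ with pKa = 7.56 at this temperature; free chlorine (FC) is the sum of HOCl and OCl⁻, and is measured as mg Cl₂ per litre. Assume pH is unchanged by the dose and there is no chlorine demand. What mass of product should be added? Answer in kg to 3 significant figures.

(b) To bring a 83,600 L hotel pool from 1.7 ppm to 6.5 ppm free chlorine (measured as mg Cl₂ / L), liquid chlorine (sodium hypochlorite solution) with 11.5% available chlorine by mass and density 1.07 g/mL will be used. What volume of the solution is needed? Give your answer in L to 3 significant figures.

(a) 5.98 kg; (b) 3.26 L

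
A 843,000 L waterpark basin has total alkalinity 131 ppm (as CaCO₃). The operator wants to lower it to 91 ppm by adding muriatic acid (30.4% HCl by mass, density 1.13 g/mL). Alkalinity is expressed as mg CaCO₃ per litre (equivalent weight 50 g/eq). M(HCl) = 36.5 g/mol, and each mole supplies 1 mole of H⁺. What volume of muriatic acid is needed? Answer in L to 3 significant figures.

71.7 L

Alkalinity to neutralize: (131 − 91) = 40 mg/L as CaCO₃ × 843,000 L = 33,720 g as CaCO₃.
Equivalents of H⁺ required: 33,720 ÷ 50 g/eq = 674.4 eq = 674.4 mol HCl.
Mass of HCl: 674.4 × 36.5 = 24,620 g.
Mass of 30.4% solution: 24,620 / 0.304 = 80,970 g.
Volume: 80,970 g ÷ 1.13 g/mL = 71,660 mL.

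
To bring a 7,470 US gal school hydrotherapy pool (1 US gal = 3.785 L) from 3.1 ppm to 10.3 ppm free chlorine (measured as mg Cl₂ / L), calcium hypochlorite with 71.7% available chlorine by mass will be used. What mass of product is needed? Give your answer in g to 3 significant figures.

284 g

Volume: 7,470 US gal × 3.785 L/gal = 28,274 L.
Chlorine deficit: 10.3 − 3.1 = 7.2 ppm = 7.2 mg/L as Cl₂.
Cl₂ equivalent needed: 7.2 mg/L × 28,274 L = 203,600 mg = 203.6 g.
Product at 71.7% available chlorine: 203.6 / 0.717 = 283.9 g.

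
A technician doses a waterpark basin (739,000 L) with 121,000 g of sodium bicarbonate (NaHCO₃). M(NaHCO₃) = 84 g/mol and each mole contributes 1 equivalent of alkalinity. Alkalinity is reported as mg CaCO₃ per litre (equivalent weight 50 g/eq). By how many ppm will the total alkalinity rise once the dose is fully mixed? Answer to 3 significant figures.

Moles of NaHCO₃: 121,000 g ÷ 84 g/mol = 1440 mol → 1440 eq of alkalinity.
As CaCO₃: 1440 eq × 50 g/eq = 72,020 g.
Rise: 72,020 g / 739,000 L × 1000 = 97.46 mg/L.

97.5 ppm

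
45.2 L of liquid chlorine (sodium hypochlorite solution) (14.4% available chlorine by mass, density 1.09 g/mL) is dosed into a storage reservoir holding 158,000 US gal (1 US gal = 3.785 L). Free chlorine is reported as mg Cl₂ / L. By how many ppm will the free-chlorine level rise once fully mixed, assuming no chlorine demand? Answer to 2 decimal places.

11.86 ppm

Volume: 158,000 US gal × 3.785 L/gal = 598,030 L.
Mass of solution: 45.2 L × 1000 mL/L × 1.09 g/mL = 49,270 g.
Available chlorine delivered: 49,270 g × 0.144 = 7095 g as Cl₂.
Concentration rise: 7095 g / 598,030 L = 11.86 mg/L = 11.86 ppm.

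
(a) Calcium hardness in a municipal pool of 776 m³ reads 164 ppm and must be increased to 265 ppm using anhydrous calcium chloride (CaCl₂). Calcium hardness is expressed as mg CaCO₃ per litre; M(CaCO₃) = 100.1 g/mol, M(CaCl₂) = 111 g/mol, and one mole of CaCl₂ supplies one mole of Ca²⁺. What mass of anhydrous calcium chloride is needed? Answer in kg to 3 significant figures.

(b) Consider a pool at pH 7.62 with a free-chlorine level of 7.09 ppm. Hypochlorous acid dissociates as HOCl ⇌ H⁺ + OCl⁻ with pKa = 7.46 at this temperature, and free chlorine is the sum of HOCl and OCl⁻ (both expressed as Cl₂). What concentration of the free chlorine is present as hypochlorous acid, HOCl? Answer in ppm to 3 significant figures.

(a) 86.9 kg; (b) 2.90 ppm

(a) Volume: 776 m³ = 776,000 L.
(a) Hardness to add: (265 − 164) = 101 mg/L as CaCO₃ × 776,000 L = 78,380 g as CaCO₃.
(a) Moles of Ca²⁺ (1 mol Ca²⁺ ≡ 1 mol CaCO₃): 78,380 / 100.1 g/mol = 783 mol.
(a) Mass of CaCl₂: 783 × 111 = 86,910 g.

(b) [OCl⁻]/[HOCl] = 10^(pH − pKa) = 10^(7.62 − 7.46) = 10^0.16 = 1.445.
(b) Fraction as HOCl = 1 / (1 + 1.445) = 0.4089.
(b) HOCl = 0.4089 × 7.09 ppm = 2.899 ppm.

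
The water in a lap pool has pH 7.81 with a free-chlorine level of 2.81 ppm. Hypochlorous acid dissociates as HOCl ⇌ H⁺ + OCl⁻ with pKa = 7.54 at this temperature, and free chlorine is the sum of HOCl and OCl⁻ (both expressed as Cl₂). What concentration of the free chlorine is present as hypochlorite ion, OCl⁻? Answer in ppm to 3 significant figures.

1.83 ppm

[OCl⁻]/[HOCl] = 10^(pH − pKa) = 10^(7.81 − 7.54) = 10^0.27 = 1.862.
Fraction as HOCl = 1 / (1 + 1.862) = 0.3494.
OCl⁻ = (1 − 0.3494) × 2.81 ppm = 1.828 ppm.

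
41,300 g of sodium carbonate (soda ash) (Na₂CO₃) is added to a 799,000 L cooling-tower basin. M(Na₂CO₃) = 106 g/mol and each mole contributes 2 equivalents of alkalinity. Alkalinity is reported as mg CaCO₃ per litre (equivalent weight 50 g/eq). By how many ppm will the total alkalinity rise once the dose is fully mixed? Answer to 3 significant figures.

48.8 ppm

Moles of Na₂CO₃: 41,300 g ÷ 106 g/mol = 389.6 mol → 779.2 eq of alkalinity.
As CaCO₃: 779.2 eq × 50 g/eq = 38,960 g.
Rise: 38,960 g / 799,000 L × 1000 = 48.76 mg/L.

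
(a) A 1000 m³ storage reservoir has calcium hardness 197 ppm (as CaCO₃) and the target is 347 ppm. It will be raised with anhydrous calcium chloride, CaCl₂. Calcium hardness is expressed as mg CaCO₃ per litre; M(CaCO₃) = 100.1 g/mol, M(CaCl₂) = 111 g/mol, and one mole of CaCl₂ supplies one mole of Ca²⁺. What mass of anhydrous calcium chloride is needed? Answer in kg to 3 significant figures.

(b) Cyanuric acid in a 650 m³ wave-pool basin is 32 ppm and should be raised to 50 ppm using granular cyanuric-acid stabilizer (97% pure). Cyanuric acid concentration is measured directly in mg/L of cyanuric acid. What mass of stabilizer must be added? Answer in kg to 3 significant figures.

(a) Volume: 1000 m³ = 1,000,000 L.
(a) Hardness to add: (347 − 197) = 150 mg/L as CaCO₃ × 1,000,000 L = 150,000 g as CaCO₃.
(a) Moles of Ca²⁺ (1 mol Ca²⁺ ≡ 1 mol CaCO₃): 150,000 / 100.1 g/mol = 1499 mol.
(a) Mass of CaCl₂: 1499 × 111 = 166,300 g.

(b) Volume: 650 m³ = 650,000 L.
(b) CYA to add: (50 − 32) = 18 mg/L × 650,000 L = 11,700 g cyanuric acid.
(b) At 97% purity: 11,700 / 0.97 = 12,060 g product.

(a) 166 kg; (b) 12.1 kg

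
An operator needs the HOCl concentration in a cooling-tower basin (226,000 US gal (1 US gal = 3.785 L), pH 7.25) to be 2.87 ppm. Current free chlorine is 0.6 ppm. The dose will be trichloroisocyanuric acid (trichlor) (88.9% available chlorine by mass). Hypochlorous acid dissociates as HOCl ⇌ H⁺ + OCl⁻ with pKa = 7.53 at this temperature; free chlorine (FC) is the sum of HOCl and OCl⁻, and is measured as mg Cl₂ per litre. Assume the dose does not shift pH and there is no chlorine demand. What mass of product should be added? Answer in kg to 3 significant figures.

Volume: 226,000 US gal × 3.785 L/gal = 855,410 L.
[OCl⁻]/[HOCl] = 10^(pH − pKa) = 10^(7.25 − 7.53) = 0.5248; fraction as HOCl = 1/(1 + 0.5248) = 0.6558.
Free chlorine required for 2.87 ppm HOCl: 2.87 / 0.6558 = 4.376 ppm.
FC to add: 4.376 − 0.6 = 3.776 mg/L as Cl₂.
Cl₂ equivalent: 3.776 mg/L × 855,410 L = 3230 g.
Product at 88.9% available Cl: 3230 / 0.889 = 3634 g.

3.63 kg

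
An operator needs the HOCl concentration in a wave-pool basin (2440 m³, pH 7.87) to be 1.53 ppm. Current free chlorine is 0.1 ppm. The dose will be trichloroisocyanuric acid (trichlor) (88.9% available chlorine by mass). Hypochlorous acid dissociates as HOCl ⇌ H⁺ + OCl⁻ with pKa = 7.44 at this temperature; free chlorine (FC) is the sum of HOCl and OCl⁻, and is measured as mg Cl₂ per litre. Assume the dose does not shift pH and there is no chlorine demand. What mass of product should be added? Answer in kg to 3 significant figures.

15.2 kg

Volume: 2440 m³ = 2,440,000 L.
[OCl⁻]/[HOCl] = 10^(pH − pKa) = 10^(7.87 − 7.44) = 2.692; fraction as HOCl = 1/(1 + 2.692) = 0.2709.
Free chlorine required for 1.53 ppm HOCl: 1.53 / 0.2709 = 5.648 ppm.
FC to add: 5.648 − 0.1 = 5.548 mg/L as Cl₂.
Cl₂ equivalent: 5.548 mg/L × 2,440,000 L = 13,540 g.
Product at 88.9% available Cl: 13,540 / 0.889 = 15,230 g.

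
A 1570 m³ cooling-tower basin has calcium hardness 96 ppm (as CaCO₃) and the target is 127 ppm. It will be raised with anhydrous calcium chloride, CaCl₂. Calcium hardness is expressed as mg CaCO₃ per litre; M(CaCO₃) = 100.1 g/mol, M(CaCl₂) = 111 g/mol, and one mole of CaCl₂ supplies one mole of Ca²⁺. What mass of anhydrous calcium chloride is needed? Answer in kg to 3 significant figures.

54.0 kg

Volume: 1570 m³ = 1,570,000 L.
Hardness to add: (127 − 96) = 31 mg/L as CaCO₃ × 1,570,000 L = 48,670 g as CaCO₃.
Moles of Ca²⁺ (1 mol Ca²⁺ ≡ 1 mol CaCO₃): 48,670 / 100.1 g/mol = 486.2 mol.
Mass of CaCl₂: 486.2 × 111 = 53,970 g.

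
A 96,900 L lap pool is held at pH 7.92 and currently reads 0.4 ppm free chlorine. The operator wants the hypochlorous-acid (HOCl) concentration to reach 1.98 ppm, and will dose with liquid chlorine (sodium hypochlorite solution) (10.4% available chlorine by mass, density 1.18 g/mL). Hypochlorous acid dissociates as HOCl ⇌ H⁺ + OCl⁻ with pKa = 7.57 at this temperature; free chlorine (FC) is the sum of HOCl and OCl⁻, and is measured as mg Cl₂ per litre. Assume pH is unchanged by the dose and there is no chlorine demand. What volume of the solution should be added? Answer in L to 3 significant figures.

[OCl⁻]/[HOCl] = 10^(pH − pKa) = 10^(7.92 − 7.57) = 2.239; fraction as HOCl = 1/(1 + 2.239) = 0.3088.
Free chlorine required for 1.98 ppm HOCl: 1.98 / 0.3088 = 6.413 ppm.
FC to add: 6.413 − 0.4 = 6.013 mg/L as Cl₂.
Cl₂ equivalent: 6.013 mg/L × 96,900 L = 582.6 g.
Product at 10.4% available Cl: 582.6 / 0.104 = 5602 g.
Volume: 5602 g ÷ 1.18 g/mL = 4748 mL.

4.75 L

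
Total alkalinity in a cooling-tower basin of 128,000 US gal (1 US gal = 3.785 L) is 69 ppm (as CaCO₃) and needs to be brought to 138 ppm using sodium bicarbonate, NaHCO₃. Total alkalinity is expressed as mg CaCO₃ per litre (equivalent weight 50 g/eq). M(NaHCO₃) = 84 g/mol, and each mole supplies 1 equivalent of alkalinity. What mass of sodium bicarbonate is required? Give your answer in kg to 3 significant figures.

Volume: 128,000 US gal × 3.785 L/gal = 484,480 L.
Alkalinity to add: (138 − 69) = 69 mg/L as CaCO₃ × 484,480 L = 33,430 g as CaCO₃.
Equivalents: 33,430 g ÷ 50 g/eq = 668.6 eq.
NaHCO₃ supplies 1 eq per mole → 668.6 mol.
Mass: 668.6 mol × 84 g/mol = 56,160 g.

56.2 kg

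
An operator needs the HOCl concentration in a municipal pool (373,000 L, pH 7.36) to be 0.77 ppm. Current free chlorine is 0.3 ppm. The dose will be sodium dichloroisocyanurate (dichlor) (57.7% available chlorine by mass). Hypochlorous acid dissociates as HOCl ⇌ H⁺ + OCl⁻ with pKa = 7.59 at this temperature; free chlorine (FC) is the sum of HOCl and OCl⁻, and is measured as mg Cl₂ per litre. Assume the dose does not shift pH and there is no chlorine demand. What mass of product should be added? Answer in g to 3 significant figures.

597 g

[OCl⁻]/[HOCl] = 10^(pH − pKa) = 10^(7.36 − 7.59) = 0.5888; fraction as HOCl = 1/(1 + 0.5888) = 0.6294.
Free chlorine required for 0.77 ppm HOCl: 0.77 / 0.6294 = 1.223 ppm.
FC to add: 1.223 − 0.3 = 0.9234 mg/L as Cl₂.
Cl₂ equivalent: 0.9234 mg/L × 373,000 L = 344.4 g.
Product at 57.7% available Cl: 344.4 / 0.577 = 596.9 g.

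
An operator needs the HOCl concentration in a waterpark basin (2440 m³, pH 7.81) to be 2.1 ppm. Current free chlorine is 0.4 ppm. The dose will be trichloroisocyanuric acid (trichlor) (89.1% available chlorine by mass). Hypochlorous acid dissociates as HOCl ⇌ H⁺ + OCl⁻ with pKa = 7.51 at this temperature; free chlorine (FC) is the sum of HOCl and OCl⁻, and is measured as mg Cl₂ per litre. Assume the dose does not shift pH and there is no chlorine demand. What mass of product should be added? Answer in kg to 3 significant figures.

16.1 kg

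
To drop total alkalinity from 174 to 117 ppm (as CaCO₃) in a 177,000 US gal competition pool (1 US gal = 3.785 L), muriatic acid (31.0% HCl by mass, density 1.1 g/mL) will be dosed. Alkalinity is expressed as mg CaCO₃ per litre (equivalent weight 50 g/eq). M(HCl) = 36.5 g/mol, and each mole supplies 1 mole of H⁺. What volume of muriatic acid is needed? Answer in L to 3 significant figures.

Volume: 177,000 US gal × 3.785 L/gal = 669,945 L.
Alkalinity to neutralize: (174 − 117) = 57 mg/L as CaCO₃ × 669,945 L = 38,190 g as CaCO₃.
Equivalents of H⁺ required: 38,190 ÷ 50 g/eq = 763.7 eq = 763.7 mol HCl.
Mass of HCl: 763.7 × 36.5 = 27,880 g.
Mass of 31.0% solution: 27,880 / 0.31 = 89,920 g.
Volume: 89,920 g ÷ 1.1 g/mL = 81,750 mL.

81.7 L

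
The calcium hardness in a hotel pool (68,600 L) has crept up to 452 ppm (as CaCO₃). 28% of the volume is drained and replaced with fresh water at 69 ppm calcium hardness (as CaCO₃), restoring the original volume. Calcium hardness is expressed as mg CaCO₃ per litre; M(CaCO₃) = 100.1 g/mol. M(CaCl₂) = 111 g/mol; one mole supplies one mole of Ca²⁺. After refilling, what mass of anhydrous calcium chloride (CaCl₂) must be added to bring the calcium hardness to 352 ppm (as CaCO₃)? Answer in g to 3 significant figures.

After draining 28% and refilling: 452 × 0.72 + 69 × 0.28 = 344.76 ppm.
Deficit to target: 352 − 344.76 = 7.24 mg/L.
As CaCO₃: 7.24 mg/L × 68,600 L = 496.7 g; ÷ 100.1 = 4.962 mol Ca²⁺.
Mass: 4.962 × 111 = 550.7 g.

551 g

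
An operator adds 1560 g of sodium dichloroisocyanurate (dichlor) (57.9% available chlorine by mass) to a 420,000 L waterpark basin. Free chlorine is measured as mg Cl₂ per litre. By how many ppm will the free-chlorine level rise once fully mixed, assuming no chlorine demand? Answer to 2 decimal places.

2.15 ppm

Available chlorine delivered: 1560 g × 0.579 = 903.2 g as Cl₂.
Concentration rise: 903.2 g / 420,000 L = 2.151 mg/L = 2.15 ppm.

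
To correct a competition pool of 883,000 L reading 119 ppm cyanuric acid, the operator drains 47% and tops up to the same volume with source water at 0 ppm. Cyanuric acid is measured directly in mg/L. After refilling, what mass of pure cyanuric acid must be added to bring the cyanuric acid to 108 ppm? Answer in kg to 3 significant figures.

39.7 kg

After draining 47% and refilling: 119 × 0.53 + 0 × 0.47 = 63.07 ppm.
Deficit to target: 108 − 63.07 = 44.93 mg/L.
Mass: 44.93 mg/L × 883,000 L = 39,670 g cyanuric acid.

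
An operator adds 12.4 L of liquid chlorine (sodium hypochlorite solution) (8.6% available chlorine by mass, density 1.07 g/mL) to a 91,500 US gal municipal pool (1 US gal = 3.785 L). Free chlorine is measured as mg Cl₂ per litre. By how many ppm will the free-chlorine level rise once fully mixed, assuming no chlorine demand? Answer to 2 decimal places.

3.29 ppm

Volume: 91,500 US gal × 3.785 L/gal = 346,328 L.
Mass of solution: 12.4 L × 1000 mL/L × 1.07 g/mL = 13,270 g.
Available chlorine delivered: 13,270 g × 0.086 = 1141 g as Cl₂.
Concentration rise: 1141 g / 346,328 L = 3.295 mg/L = 3.29 ppm.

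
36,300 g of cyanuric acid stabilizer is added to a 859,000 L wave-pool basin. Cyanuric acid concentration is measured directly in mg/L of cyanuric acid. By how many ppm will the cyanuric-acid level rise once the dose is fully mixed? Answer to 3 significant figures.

Rise: 36,300 g / 859,000 L × 1000 = 42.26 mg/L.

42.3 ppm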